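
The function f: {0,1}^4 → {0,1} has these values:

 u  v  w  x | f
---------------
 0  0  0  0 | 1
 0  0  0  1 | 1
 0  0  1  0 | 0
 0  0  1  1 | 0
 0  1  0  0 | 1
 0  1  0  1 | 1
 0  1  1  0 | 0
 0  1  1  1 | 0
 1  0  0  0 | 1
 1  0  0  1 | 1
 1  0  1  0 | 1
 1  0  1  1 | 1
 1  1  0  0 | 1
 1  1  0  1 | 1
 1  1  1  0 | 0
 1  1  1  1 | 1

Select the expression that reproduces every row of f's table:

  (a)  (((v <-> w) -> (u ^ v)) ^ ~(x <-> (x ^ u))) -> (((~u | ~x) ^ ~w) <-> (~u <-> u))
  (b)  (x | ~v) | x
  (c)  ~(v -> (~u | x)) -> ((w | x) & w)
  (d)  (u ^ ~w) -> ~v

a

(b): at (0,0,1,0) it gives 1, but f = 0 — eliminated.
(c): at (0,0,1,0) it gives 1, but f = 0 — eliminated.
(d): at (0,0,1,0) it gives 1, but f = 0 — eliminated.
Only (a) survives; checking it on all 16 rows confirms it matches f.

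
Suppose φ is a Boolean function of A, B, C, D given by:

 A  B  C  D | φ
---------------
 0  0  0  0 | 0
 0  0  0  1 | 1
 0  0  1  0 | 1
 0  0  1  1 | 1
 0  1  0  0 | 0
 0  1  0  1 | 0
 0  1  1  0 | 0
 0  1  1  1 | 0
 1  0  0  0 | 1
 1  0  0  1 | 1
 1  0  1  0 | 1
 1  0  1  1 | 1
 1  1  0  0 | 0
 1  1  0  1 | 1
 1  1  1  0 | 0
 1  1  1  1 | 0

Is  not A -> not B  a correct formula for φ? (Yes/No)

No

Evaluate not A -> not B on each row and compare to φ:
  A=0, B=0, C=0, D=0: formula gives 1, but φ = 0 ✗
Row (0,0,0,0) is a counterexample, so the formula is not equivalent to φ.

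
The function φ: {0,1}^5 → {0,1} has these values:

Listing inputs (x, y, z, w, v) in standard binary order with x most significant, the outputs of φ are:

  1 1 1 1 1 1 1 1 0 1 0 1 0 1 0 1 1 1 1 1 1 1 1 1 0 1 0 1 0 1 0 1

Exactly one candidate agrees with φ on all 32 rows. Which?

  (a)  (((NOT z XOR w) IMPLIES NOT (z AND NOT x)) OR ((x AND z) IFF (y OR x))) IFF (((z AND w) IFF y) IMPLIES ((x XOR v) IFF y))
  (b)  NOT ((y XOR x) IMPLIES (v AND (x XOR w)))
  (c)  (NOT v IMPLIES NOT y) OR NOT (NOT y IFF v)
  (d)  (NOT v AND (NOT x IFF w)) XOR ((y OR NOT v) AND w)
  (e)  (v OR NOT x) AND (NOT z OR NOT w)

(a) disagrees with φ on (0,0,0,0,1) (formula → 0, table → 1); rule it out.
(b) disagrees with φ on (0,0,0,0,0) (formula → 0, table → 1); rule it out.
(d) disagrees with φ on (0,0,0,0,0) (formula → 0, table → 1); rule it out.
(e) disagrees with φ on (0,0,1,1,0) (formula → 0, table → 1); rule it out.
That leaves (c). Evaluating it on every row reproduces the table of φ exactly.

c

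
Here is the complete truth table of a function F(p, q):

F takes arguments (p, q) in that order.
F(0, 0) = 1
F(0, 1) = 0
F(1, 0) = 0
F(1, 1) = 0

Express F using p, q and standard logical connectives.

F(p, q) = ~(p | q)

The output is 1 only when every input is 0 — NOR of all inputs.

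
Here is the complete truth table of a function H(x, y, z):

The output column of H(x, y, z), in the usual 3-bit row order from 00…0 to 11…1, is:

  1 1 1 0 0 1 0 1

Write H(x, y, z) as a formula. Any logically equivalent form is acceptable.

H(x, y, z) = ¬((((¬x ∧ y) ∧ z) ∨ ((x ∧ ¬y) ∧ ¬z)) ∨ ((x ∧ y) ∧ ¬z))

H is 0 on only 3 rows — (0,1,1), (1,0,0), (1,1,0). Writing each as a minterm (¬x·y·z, x·¬y·¬z, x·y·¬z) and OR-ing them characterizes exactly where H=0, so H is the negation of that disjunction.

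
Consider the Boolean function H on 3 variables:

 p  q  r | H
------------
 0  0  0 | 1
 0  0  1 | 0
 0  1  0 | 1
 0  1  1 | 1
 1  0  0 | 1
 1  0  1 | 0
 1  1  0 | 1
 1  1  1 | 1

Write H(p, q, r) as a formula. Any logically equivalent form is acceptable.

H(p, q, r) = (((p' · q') · r) + ((p · q') · r))'

There are just 2 zero rows: (0,0,1), (1,0,1). Their minterms are ¬p·¬q·r, p·¬q·r; the OR of those covers precisely the 0-outputs, and negating it yields H.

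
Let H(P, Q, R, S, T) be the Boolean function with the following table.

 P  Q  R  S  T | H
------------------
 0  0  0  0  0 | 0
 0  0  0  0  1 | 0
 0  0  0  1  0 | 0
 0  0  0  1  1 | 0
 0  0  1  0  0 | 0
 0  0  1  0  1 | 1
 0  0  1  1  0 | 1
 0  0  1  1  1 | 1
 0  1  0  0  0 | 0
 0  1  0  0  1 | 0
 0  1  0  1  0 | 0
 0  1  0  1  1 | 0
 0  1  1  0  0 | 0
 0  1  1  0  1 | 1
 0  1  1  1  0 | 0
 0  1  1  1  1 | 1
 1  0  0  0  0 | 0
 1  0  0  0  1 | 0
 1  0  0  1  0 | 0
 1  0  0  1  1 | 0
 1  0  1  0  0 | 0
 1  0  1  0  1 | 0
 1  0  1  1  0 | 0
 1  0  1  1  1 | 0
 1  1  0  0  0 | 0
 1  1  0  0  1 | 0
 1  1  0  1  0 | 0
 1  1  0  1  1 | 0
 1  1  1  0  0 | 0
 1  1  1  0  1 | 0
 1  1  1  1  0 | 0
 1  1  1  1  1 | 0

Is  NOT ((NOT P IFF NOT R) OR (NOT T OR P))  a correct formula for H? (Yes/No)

Evaluate NOT ((NOT P IFF NOT R) OR (NOT T OR P)) on each row and compare to H:
  P=0, Q=0, R=0, S=0, T=0: formula gives 0, H = 0 ✓
  P=0, Q=0, R=0, S=0, T=1: formula gives 0, H = 0 ✓
  P=0, Q=0, R=0, S=1, T=0: formula gives 0, H = 0 ✓
  P=0, Q=0, R=0, S=1, T=1: formula gives 0, H = 0 ✓
  …
  P=0, Q=0, R=1, S=1, T=0: formula gives 0, but H = 1 ✗
Since they disagree at (0,0,1,1,0), the expression is not a correct formula for H.

No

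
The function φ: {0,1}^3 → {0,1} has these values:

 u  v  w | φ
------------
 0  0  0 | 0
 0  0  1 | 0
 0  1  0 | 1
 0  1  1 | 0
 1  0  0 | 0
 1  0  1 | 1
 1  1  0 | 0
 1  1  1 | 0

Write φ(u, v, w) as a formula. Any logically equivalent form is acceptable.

φ(u, v, w) = ((NOT u AND v) AND NOT w) OR ((u AND NOT v) AND w)

Collect the rows where φ=1 — (0,1,0), (1,0,1) — and write one minterm per row: ¬u·v·¬w, u·¬v·w. Their union (logical OR) reproduces the table exactly.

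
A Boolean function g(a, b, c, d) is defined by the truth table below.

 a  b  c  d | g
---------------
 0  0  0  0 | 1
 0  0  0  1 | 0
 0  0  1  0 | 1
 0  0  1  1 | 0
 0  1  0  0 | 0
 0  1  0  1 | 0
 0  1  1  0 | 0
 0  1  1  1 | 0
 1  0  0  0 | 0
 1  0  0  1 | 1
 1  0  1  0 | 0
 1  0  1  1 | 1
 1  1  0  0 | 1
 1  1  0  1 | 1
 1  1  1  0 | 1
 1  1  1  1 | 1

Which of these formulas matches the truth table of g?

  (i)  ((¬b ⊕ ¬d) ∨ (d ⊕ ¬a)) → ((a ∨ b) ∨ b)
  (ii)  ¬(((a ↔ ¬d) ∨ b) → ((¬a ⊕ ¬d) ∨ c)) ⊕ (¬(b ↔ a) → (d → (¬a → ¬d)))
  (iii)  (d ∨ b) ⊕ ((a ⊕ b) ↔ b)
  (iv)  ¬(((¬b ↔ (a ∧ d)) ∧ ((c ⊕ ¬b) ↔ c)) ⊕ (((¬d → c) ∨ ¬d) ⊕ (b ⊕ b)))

iii

(i) fails at (0,0,0,0): the formula yields 0, g is 1.
(ii) fails at (0,0,0,1): the formula yields 1, g is 0.
(iv) fails at (0,0,0,0): the formula yields 0, g is 1.
That leaves (iii). Evaluating it on every row reproduces the table of g exactly.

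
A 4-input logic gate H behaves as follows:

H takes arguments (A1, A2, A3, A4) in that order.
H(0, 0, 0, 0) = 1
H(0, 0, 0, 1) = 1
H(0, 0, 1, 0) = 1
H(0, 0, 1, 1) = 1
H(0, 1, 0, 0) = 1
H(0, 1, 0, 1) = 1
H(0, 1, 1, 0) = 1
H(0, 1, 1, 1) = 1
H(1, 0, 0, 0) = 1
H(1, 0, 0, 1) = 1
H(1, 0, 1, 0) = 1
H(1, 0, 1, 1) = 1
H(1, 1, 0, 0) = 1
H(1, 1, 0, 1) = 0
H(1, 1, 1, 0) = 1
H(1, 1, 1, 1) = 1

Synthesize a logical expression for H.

Only row (1,1,0,1) gives 0. So H is 1 everywhere except there — the complement of the minterm A1·A2·¬A3·A4.

H(A1, A2, A3, A4) = ~(((A1 & A2) & ~A3) & A4)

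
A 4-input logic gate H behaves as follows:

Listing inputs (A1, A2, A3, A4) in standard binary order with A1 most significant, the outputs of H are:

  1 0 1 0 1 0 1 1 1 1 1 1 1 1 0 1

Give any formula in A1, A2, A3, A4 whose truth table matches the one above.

H(A1, A2, A3, A4) = NOT ((((((NOT A1 AND NOT A2) AND NOT A3) AND A4) OR (((NOT A1 AND NOT A2) AND A3) AND A4)) OR (((NOT A1 AND A2) AND NOT A3) AND A4)) OR (((A1 AND A2) AND A3) AND NOT A4))

The 0-rows are (0,0,0,1), (0,0,1,1), (0,1,0,1), (1,1,1,0). Take each as a conjunction (¬A1·¬A2·¬A3·A4, ¬A1·¬A2·A3·A4, ¬A1·A2·¬A3·A4, A1·A2·A3·¬A4), form their disjunction, and complement — that gives a formula that is 1 everywhere H is.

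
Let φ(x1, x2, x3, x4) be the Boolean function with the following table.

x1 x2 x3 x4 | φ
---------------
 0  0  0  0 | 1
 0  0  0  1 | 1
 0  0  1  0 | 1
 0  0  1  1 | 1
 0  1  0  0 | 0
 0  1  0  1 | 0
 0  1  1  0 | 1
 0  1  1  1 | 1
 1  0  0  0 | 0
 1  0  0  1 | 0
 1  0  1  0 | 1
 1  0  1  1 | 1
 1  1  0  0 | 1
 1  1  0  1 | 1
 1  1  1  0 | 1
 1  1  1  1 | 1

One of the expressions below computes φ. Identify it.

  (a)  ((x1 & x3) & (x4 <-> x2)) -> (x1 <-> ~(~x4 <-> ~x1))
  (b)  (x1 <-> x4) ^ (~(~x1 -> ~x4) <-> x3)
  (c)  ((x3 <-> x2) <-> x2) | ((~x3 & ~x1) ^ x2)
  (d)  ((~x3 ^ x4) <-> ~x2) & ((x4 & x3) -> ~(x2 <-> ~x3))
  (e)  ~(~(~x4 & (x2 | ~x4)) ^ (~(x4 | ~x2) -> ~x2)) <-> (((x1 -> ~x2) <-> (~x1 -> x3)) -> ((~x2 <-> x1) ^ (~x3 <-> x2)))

(a): at (0,1,0,0) it gives 1, but φ = 0 — eliminated.
(b): at (0,0,0,0) it gives 0, but φ = 1 — eliminated.
(d): at (0,0,0,1) it gives 0, but φ = 1 — eliminated.
(e): at (0,0,0,0) it gives 0, but φ = 1 — eliminated.
That leaves (c). Evaluating it on every row reproduces the table of φ exactly.

c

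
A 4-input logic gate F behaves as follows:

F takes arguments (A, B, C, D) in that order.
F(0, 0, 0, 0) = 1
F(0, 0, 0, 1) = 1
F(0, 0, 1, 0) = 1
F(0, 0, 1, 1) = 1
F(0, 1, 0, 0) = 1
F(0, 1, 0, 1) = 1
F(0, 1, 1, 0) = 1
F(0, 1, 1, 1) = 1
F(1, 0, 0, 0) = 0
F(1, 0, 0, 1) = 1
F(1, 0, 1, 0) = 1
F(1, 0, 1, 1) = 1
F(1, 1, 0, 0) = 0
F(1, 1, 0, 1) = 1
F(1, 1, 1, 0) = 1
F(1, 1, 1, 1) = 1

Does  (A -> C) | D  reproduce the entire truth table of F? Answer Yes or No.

Test each input against both F and the formula:
  A=0, B=0, C=0, D=0: formula gives 1, F = 1 ✓
  A=0, B=0, C=0, D=1: formula gives 1, F = 1 ✓
  A=0, B=0, C=1, D=0: formula gives 1, F = 1 ✓
  A=0, B=0, C=1, D=1: formula gives 1, F = 1 ✓
  …and likewise for the remaining 12 rows.
No disagreement on any input; they are logically equivalent.

Yes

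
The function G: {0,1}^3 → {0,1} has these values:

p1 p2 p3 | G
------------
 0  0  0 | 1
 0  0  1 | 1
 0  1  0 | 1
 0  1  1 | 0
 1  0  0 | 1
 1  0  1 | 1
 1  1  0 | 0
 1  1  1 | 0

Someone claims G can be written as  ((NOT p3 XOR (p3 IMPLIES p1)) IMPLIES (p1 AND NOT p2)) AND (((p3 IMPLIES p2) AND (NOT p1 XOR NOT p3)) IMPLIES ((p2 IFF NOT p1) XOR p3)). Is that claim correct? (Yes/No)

Yes

Evaluate ((NOT p3 XOR (p3 IMPLIES p1)) IMPLIES (p1 AND NOT p2)) AND (((p3 IMPLIES p2) AND (NOT p1 XOR NOT p3)) IMPLIES ((p2 IFF NOT p1) XOR p3)) on each row and compare to G:
  p1=0, p2=0, p3=0: formula gives 1, G = 1 ✓
  p1=0, p2=0, p3=1: formula gives 1, G = 1 ✓
  p1=0, p2=1, p3=0: formula gives 1, G = 1 ✓
  p1=0, p2=1, p3=1: formula gives 0, G = 0 ✓
  p1=1, p2=0, p3=0: formula gives 1, G = 1 ✓
  …and likewise for the remaining 3 rows.
No disagreement on any input; they are logically equivalent.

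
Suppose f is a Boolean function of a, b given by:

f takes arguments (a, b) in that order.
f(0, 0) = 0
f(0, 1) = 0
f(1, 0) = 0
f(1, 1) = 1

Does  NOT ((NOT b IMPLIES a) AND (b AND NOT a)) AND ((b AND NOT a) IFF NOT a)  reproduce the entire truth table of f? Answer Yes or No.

Evaluate NOT ((NOT b IMPLIES a) AND (b AND NOT a)) AND ((b AND NOT a) IFF NOT a) on each row and compare to f:
  a=0, b=0: formula gives 0, f = 0 ✓
  a=0, b=1: formula gives 0, f = 0 ✓
  a=1, b=0: formula gives 1, but f = 0 ✗
Row (1,0) is a counterexample, so the formula is not equivalent to f.

No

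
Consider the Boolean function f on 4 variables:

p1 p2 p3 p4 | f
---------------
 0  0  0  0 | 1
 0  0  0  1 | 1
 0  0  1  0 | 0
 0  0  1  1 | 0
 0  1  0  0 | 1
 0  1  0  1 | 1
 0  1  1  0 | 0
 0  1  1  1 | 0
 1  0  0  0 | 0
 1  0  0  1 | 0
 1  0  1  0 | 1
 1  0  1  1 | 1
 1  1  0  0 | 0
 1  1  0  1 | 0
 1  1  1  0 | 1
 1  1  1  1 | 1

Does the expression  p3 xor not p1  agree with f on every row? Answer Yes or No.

Check the formula against f row by row:
  p1=0, p2=0, p3=0, p4=0: formula gives 1, f = 1 ✓
  p1=0, p2=0, p3=0, p4=1: formula gives 1, f = 1 ✓
  p1=0, p2=0, p3=1, p4=0: formula gives 0, f = 0 ✓
  p1=0, p2=0, p3=1, p4=1: formula gives 0, f = 0 ✓
  …and likewise for the remaining 12 rows.
No disagreement on any input; they are logically equivalent.

Yes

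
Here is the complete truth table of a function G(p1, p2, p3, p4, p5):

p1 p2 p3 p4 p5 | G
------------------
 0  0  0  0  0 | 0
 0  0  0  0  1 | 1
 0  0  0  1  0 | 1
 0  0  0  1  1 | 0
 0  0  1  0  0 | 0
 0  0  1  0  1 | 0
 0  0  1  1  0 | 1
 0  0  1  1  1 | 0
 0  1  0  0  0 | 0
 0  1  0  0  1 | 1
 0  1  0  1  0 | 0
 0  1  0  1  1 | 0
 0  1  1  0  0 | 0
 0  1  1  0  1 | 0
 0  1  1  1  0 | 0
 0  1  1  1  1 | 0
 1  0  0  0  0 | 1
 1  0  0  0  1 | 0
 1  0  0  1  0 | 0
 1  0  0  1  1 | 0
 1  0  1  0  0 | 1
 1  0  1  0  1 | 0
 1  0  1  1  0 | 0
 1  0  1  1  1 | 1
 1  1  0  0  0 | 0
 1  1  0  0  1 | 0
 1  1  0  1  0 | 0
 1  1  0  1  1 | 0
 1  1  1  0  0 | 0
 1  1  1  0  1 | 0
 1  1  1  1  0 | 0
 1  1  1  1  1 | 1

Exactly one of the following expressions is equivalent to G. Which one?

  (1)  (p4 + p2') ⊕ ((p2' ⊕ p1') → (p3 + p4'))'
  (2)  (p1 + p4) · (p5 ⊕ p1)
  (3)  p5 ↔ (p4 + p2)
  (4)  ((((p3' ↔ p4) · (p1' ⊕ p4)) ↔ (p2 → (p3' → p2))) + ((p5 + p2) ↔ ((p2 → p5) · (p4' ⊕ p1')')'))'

(1) fails at (0,0,0,0,0): the formula yields 1, G is 0.
(2) fails at (0,0,0,0,1): the formula yields 0, G is 1.
(3) fails at (0,0,0,0,0): the formula yields 1, G is 0.
Only (4) survives; checking it on all 32 rows confirms it matches G.

4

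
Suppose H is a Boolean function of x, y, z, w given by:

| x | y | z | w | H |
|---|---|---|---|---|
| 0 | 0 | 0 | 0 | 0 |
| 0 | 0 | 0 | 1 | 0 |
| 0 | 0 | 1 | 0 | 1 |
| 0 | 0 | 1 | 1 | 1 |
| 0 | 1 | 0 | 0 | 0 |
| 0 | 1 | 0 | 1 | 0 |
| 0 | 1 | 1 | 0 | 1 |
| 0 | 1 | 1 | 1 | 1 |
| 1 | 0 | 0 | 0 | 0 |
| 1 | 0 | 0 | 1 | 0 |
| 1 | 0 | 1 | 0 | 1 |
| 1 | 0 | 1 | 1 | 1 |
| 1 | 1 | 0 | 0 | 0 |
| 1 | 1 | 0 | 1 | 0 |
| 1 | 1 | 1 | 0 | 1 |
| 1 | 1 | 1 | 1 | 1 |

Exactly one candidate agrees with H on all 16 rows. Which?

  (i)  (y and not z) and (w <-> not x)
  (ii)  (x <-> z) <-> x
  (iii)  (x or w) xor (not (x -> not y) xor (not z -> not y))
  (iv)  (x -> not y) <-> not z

(i) fails at (0,0,1,0): the formula yields 0, H is 1.
(iii) fails at (0,0,0,0): the formula yields 1, H is 0.
(iv) fails at (0,0,0,0): the formula yields 1, H is 0.
Only (ii) survives; checking it on all 16 rows confirms it matches H.

ii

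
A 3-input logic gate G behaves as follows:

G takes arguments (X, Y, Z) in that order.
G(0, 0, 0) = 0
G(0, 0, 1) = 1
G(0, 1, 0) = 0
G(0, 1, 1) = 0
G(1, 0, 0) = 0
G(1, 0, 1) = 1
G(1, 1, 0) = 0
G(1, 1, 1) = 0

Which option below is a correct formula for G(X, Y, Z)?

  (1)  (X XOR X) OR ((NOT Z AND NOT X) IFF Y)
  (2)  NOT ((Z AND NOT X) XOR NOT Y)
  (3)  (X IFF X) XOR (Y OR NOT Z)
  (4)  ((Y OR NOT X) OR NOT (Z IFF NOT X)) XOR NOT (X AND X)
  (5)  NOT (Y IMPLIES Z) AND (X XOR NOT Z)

(1): at (0,1,0) it gives 1, but G = 0 — eliminated.
(2): at (0,1,0) it gives 1, but G = 0 — eliminated.
(4): at (0,0,1) it gives 0, but G = 1 — eliminated.
(5): at (0,0,1) it gives 0, but G = 1 — eliminated.
That leaves (3). Evaluating it on every row reproduces the table of G exactly.

3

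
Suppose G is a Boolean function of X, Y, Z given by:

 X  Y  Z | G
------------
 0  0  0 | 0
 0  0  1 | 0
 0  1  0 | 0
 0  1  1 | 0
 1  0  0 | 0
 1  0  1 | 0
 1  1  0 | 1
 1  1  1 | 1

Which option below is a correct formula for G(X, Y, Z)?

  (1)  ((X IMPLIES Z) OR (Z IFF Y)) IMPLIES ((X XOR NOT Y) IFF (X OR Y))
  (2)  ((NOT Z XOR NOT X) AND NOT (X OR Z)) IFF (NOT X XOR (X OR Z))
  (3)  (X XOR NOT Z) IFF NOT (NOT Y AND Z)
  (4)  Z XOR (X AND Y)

(2) disagrees with G on (0,0,1) (formula → 1, table → 0); rule it out.
(3) disagrees with G on (0,0,0) (formula → 1, table → 0); rule it out.
(4) disagrees with G on (0,0,1) (formula → 1, table → 0); rule it out.
That leaves (1). Evaluating it on every row reproduces the table of G exactly.

1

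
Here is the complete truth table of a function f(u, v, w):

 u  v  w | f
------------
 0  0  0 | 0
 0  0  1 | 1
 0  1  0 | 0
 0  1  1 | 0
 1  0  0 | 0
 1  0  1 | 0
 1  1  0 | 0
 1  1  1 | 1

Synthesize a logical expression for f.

f=1 on 2 inputs: (0,0,1), (1,1,1). Reading each as a conjunction of literals (¬u·¬v·w, u·v·w) and taking the OR gives the canonical DNF.

f(u, v, w) = ((NOT u AND NOT v) AND w) OR ((u AND v) AND w)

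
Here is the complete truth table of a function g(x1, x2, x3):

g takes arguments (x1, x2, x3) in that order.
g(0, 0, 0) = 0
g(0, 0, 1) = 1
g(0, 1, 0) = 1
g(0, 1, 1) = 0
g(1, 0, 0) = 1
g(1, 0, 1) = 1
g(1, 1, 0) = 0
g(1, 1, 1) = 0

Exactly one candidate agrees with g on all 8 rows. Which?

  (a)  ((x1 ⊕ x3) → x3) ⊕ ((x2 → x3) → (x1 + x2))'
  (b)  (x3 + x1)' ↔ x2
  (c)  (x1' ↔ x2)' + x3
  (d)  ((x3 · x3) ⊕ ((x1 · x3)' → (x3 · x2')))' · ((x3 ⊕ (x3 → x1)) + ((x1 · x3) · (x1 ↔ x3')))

(a) fails at (0,0,1): the formula yields 0, g is 1.
(c) fails at (0,0,0): the formula yields 1, g is 0.
(d) fails at (0,0,0): the formula yields 1, g is 0.
Only (b) survives; checking it on all 8 rows confirms it matches g.

b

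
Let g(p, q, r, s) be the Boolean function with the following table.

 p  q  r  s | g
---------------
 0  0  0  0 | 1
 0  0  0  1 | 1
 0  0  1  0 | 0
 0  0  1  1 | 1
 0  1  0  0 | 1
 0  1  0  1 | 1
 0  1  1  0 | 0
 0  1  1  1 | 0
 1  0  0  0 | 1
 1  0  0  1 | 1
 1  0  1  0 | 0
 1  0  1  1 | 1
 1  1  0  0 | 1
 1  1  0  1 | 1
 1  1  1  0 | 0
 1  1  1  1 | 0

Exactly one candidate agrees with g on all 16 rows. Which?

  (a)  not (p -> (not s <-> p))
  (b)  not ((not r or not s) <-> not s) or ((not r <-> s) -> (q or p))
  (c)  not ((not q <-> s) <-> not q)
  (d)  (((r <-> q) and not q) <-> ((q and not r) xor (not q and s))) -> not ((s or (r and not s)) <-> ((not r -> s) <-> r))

d

(a) fails at (0,0,0,0): the formula yields 0, g is 1.
(b) fails at (0,1,1,0): the formula yields 1, g is 0.
(c) fails at (0,0,0,1): the formula yields 0, g is 1.
Only (d) survives; checking it on all 16 rows confirms it matches g.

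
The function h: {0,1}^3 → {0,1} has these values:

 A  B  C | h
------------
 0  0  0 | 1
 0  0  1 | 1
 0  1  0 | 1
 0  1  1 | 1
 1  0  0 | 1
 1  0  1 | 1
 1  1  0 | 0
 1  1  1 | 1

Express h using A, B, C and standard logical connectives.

h(A, B, C) = ¬((A ∧ B) ∧ ¬C)

Only row (1,1,0) gives 0. So h is 1 everywhere except there — the complement of the minterm A·B·¬C.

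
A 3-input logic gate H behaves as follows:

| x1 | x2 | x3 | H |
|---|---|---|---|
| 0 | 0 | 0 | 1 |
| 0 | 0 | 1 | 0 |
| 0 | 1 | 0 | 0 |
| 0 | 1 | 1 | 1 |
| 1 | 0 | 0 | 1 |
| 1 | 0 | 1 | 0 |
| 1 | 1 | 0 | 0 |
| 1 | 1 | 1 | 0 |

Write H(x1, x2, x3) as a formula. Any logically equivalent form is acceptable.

Collect the rows where H=1 — (0,0,0), (0,1,1), (1,0,0) — and write one minterm per row: ¬x1·¬x2·¬x3, ¬x1·x2·x3, x1·¬x2·¬x3. Their union (logical OR) reproduces the table exactly.

H(x1, x2, x3) = (((x1' · x2') · x3') + ((x1' · x2) · x3)) + ((x1 · x2') · x3')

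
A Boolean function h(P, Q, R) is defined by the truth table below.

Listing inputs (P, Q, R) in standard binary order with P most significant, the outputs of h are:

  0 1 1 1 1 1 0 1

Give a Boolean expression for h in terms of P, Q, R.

h is 0 on only 2 rows — (0,0,0), (1,1,0). Writing each as a minterm (¬P·¬Q·¬R, P·Q·¬R) and OR-ing them characterizes exactly where h=0, so h is the negation of that disjunction.

h(P, Q, R) = NOT (((NOT P AND NOT Q) AND NOT R) OR ((P AND Q) AND NOT R))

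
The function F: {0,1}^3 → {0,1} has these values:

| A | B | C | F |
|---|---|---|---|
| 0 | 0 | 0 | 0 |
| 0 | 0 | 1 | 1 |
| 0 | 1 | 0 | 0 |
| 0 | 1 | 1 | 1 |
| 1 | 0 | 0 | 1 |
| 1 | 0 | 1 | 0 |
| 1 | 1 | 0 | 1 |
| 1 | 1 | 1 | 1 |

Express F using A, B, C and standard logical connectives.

F is 0 on only 3 rows — (0,0,0), (0,1,0), (1,0,1). Writing each as a minterm (¬A·¬B·¬C, ¬A·B·¬C, A·¬B·C) and OR-ing them characterizes exactly where F=0, so F is the negation of that disjunction.

F(A, B, C) = NOT ((((NOT A AND NOT B) AND NOT C) OR ((NOT A AND B) AND NOT C)) OR ((A AND NOT B) AND C))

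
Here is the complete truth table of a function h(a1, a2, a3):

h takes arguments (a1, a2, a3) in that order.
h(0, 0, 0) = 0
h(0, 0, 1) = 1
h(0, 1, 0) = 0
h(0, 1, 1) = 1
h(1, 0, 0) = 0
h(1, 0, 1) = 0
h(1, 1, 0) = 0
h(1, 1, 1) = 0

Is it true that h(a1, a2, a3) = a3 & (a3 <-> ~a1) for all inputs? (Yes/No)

Test each input against both h and the formula:
  a1=0, a2=0, a3=0: formula gives 0, h = 0 ✓
  a1=0, a2=0, a3=1: formula gives 1, h = 1 ✓
  a1=0, a2=1, a3=0: formula gives 0, h = 0 ✓
  a1=0, a2=1, a3=1: formula gives 1, h = 1 ✓
  a1=1, a2=0, a3=0: formula gives 0, h = 0 ✓
  … (the remaining 3 rows also agree.)
Every row agrees, so the formula is equivalent.

Yes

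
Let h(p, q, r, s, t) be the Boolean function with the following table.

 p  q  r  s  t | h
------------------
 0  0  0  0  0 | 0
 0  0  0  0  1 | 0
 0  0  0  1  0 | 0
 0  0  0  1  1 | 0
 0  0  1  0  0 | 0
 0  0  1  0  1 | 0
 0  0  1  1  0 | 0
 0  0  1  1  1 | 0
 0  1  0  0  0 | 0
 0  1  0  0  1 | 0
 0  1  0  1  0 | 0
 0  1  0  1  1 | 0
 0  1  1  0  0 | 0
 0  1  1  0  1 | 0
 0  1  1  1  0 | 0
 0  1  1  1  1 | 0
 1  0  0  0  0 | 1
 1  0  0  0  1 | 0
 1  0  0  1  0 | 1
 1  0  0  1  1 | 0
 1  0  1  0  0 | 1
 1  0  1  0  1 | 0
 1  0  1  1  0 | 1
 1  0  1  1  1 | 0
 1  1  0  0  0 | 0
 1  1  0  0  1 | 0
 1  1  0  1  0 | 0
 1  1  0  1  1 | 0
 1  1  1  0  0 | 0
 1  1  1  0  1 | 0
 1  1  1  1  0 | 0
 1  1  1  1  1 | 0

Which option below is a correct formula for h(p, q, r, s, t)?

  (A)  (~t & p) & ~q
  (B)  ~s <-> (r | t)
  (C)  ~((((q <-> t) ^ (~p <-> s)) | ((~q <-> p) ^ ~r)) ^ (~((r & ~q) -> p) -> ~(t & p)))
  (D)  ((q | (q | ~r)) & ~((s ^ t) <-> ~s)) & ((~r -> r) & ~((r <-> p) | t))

(B): at (0,0,0,0,1) it gives 1, but h = 0 — eliminated.
(C): at (0,0,0,0,0) it gives 1, but h = 0 — eliminated.
(D): at (0,1,1,0,0) it gives 1, but h = 0 — eliminated.
(A) is the remaining candidate, and it agrees with h on all 32 inputs.

A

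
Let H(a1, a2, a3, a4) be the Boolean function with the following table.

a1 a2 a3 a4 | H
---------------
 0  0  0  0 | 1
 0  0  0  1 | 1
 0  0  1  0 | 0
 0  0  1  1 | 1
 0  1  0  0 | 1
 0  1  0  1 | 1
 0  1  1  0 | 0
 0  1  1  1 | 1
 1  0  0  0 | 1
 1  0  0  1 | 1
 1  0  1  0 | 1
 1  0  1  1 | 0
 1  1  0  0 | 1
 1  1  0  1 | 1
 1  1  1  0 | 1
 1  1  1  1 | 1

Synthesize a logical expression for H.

The 0-rows are (0,0,1,0), (0,1,1,0), (1,0,1,1). Take each as a conjunction (¬a1·¬a2·a3·¬a4, ¬a1·a2·a3·¬a4, a1·¬a2·a3·a4), form their disjunction, and complement — that gives a formula that is 1 everywhere H is.

H(a1, a2, a3, a4) = ¬(((((¬a1 ∧ ¬a2) ∧ a3) ∧ ¬a4) ∨ (((¬a1 ∧ a2) ∧ a3) ∧ ¬a4)) ∨ (((a1 ∧ ¬a2) ∧ a3) ∧ a4))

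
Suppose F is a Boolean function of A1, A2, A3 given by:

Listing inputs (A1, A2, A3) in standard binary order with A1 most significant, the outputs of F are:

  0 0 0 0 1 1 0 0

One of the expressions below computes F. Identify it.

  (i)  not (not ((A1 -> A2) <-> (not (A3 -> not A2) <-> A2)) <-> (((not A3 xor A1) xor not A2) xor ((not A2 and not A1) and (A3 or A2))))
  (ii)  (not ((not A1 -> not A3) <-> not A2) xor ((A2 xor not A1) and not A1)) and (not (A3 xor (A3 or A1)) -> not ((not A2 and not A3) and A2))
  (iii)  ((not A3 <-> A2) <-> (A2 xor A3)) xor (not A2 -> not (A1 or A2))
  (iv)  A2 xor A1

(i) fails at (1,0,0): the formula yields 0, F is 1.
(ii) fails at (0,0,0): the formula yields 1, F is 0.
(iv) fails at (0,1,0): the formula yields 1, F is 0.
(iii) is the remaining candidate, and it agrees with F on all 8 inputs.

iii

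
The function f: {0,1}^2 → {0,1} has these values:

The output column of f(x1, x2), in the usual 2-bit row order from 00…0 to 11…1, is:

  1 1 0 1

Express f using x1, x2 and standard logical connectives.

This is x1 → x2 (false only at 1,0).

f(x1, x2) = x1 → x2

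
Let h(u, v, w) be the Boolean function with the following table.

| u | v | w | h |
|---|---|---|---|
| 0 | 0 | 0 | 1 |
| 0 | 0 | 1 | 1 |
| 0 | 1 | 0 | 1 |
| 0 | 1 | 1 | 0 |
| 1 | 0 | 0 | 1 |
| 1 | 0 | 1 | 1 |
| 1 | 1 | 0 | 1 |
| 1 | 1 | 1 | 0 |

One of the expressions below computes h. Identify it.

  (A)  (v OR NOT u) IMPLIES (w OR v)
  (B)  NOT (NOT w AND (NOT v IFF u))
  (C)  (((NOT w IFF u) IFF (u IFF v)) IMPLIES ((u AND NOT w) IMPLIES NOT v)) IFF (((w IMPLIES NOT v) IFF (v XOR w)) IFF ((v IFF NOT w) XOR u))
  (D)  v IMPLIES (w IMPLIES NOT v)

(A) disagrees with h on (0,0,0) (formula → 0, table → 1); rule it out.
(B) disagrees with h on (0,1,0) (formula → 0, table → 1); rule it out.
(C) disagrees with h on (1,0,0) (formula → 0, table → 1); rule it out.
Only (D) survives; checking it on all 8 rows confirms it matches h.

D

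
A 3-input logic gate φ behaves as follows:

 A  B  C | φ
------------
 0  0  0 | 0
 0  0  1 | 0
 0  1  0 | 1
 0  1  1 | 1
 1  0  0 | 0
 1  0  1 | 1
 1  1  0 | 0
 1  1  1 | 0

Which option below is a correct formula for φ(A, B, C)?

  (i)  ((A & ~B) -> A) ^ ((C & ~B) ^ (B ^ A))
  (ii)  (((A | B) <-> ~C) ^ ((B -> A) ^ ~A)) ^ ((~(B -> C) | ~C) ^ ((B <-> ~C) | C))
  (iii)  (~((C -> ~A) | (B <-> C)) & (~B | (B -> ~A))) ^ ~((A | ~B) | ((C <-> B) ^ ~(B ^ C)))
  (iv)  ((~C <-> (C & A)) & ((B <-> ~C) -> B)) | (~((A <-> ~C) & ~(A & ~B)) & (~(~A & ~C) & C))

(i): at (0,0,0) it gives 1, but φ = 0 — eliminated.
(ii): at (0,0,0) it gives 1, but φ = 0 — eliminated.
(iv): at (0,1,0) it gives 0, but φ = 1 — eliminated.
(iii) is the remaining candidate, and it agrees with φ on all 8 inputs.

iii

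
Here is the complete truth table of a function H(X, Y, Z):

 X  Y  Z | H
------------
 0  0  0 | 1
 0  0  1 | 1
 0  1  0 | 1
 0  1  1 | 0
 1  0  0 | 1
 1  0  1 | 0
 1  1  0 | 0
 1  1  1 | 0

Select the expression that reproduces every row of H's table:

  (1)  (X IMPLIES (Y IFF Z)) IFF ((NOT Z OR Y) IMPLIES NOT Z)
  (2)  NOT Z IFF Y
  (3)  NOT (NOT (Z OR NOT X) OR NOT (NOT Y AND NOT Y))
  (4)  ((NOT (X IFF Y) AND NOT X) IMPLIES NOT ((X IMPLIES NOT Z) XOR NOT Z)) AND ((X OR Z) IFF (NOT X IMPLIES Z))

(2): at (0,0,0) it gives 0, but H = 1 — eliminated.
(3): at (0,1,0) it gives 0, but H = 1 — eliminated.
(4): at (1,0,1) it gives 1, but H = 0 — eliminated.
Only (1) survives; checking it on all 8 rows confirms it matches H.

1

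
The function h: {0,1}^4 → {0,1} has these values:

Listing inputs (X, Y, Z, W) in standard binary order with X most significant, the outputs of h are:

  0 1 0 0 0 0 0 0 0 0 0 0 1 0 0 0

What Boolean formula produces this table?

h=1 on 2 inputs: (0,0,0,1), (1,1,0,0). Reading each as a conjunction of literals (¬X·¬Y·¬Z·W, X·Y·¬Z·¬W) and taking the OR gives the canonical DNF.

h(X, Y, Z, W) = (((~X & ~Y) & ~Z) & W) | (((X & Y) & ~Z) & ~W)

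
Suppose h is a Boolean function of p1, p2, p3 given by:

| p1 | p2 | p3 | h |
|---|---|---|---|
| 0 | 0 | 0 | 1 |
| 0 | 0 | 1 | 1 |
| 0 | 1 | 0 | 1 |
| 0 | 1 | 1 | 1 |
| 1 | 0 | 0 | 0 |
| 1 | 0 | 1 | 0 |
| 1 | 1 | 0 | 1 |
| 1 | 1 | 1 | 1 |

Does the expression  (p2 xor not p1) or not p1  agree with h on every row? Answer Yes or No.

Yes

Test each input against both h and the formula:
  p1=0, p2=0, p3=0: formula gives 1, h = 1 ✓
  p1=0, p2=0, p3=1: formula gives 1, h = 1 ✓
  p1=0, p2=1, p3=0: formula gives 1, h = 1 ✓
  p1=0, p2=1, p3=1: formula gives 1, h = 1 ✓
  p1=1, p2=0, p3=0: formula gives 0, h = 0 ✓
  …and likewise for the remaining 3 rows.
All 8 rows match — the expression computes h exactly.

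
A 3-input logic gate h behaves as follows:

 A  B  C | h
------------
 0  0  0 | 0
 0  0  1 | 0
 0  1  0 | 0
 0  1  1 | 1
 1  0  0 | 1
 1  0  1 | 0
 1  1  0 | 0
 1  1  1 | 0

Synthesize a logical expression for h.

Collect the rows where h=1 — (0,1,1), (1,0,0) — and write one minterm per row: ¬A·B·C, A·¬B·¬C. Their union (logical OR) reproduces the table exactly.

h(A, B, C) = ((not A and B) and C) or ((A and not B) and not C)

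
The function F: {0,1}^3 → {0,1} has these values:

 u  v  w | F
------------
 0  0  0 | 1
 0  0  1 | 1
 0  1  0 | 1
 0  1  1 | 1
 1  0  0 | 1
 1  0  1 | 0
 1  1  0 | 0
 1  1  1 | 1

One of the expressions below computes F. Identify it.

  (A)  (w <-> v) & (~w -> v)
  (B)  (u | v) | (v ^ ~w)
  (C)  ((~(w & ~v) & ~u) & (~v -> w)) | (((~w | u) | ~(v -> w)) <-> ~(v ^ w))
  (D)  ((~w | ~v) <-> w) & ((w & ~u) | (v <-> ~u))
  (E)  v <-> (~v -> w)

C

(A): at (0,0,0) it gives 0, but F = 1 — eliminated.
(B): at (0,0,1) it gives 0, but F = 1 — eliminated.
(D): at (0,0,0) it gives 0, but F = 1 — eliminated.
(E): at (0,0,1) it gives 0, but F = 1 — eliminated.
Only (C) survives; checking it on all 8 rows confirms it matches F.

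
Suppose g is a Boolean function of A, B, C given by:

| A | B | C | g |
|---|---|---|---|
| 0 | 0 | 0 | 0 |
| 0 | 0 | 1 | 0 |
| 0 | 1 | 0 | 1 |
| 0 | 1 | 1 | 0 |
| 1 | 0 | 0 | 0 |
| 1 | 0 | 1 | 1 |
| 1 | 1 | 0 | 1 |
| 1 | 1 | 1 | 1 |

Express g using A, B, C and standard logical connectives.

g=1 on 4 inputs: (0,1,0), (1,0,1), (1,1,0), (1,1,1). Reading each as a conjunction of literals (¬A·B·¬C, A·¬B·C, A·B·¬C, A·B·C) and taking the OR gives the canonical DNF.

g(A, B, C) = ((((¬A ∧ B) ∧ ¬C) ∨ ((A ∧ ¬B) ∧ C)) ∨ ((A ∧ B) ∧ ¬C)) ∨ ((A ∧ B) ∧ C)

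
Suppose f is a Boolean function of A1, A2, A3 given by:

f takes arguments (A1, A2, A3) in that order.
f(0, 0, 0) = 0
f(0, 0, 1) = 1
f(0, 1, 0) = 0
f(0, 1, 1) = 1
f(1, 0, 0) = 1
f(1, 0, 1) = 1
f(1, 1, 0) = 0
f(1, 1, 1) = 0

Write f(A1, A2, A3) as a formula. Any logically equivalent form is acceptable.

f=1 on 4 inputs: (0,0,1), (0,1,1), (1,0,0), (1,0,1). Reading each as a conjunction of literals (¬A1·¬A2·A3, ¬A1·A2·A3, A1·¬A2·¬A3, A1·¬A2·A3) and taking the OR gives the canonical DNF.

f(A1, A2, A3) = ((((not A1 and not A2) and A3) or ((not A1 and A2) and A3)) or ((A1 and not A2) and not A3)) or ((A1 and not A2) and A3)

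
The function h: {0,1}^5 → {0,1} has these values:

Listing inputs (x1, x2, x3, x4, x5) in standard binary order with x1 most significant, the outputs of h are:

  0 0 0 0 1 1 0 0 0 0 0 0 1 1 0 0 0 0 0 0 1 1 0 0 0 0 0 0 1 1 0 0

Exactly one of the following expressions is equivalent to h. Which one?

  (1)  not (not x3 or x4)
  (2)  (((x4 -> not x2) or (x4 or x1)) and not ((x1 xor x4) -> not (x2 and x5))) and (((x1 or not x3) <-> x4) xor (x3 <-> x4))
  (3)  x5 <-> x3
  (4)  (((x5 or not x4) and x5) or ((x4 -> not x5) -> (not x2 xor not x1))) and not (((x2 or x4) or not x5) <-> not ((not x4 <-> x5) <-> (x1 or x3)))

1

(2): at (0,0,1,0,0) it gives 0, but h = 1 — eliminated.
(3): at (0,0,0,0,0) it gives 1, but h = 0 — eliminated.
(4): at (0,0,0,0,1) it gives 1, but h = 0 — eliminated.
That leaves (1). Evaluating it on every row reproduces the table of h exactly.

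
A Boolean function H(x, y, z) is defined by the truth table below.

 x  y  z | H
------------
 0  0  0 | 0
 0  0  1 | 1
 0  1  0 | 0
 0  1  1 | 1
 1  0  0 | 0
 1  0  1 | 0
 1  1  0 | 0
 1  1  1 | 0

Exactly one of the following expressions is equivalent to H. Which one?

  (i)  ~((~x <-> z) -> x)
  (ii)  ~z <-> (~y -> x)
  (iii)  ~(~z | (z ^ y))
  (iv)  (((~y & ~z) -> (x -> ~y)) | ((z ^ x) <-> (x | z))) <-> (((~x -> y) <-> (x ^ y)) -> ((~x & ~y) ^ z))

(ii): at (0,1,0) it gives 1, but H = 0 — eliminated.
(iii): at (0,0,1) it gives 0, but H = 1 — eliminated.
(iv): at (0,0,0) it gives 1, but H = 0 — eliminated.
That leaves (i). Evaluating it on every row reproduces the table of H exactly.

i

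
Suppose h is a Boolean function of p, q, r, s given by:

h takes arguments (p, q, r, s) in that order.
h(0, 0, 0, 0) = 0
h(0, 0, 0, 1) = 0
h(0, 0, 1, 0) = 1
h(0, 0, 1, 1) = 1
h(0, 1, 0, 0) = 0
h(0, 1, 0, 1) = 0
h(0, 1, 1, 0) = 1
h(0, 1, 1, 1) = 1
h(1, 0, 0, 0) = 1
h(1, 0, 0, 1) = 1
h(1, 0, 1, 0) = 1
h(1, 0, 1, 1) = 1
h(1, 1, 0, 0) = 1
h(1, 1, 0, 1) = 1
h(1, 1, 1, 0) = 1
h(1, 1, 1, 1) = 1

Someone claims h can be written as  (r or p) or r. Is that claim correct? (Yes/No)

Evaluate (r or p) or r on each row and compare to h:
  p=0, q=0, r=0, s=0: formula gives 0, h = 0 ✓
  p=0, q=0, r=0, s=1: formula gives 0, h = 0 ✓
  p=0, q=0, r=1, s=0: formula gives 1, h = 1 ✓
  p=0, q=0, r=1, s=1: formula gives 1, h = 1 ✓
  …and likewise for the remaining 12 rows.
No disagreement on any input; they are logically equivalent.

Yes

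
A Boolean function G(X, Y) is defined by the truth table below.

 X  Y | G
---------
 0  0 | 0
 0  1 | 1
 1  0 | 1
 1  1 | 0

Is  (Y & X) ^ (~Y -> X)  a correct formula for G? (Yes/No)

Yes

Evaluate (Y & X) ^ (~Y -> X) on each row and compare to G:
  X=0, Y=0: formula gives 0, G = 0 ✓
  X=0, Y=1: formula gives 1, G = 1 ✓
  X=1, Y=0: formula gives 1, G = 1 ✓
  X=1, Y=1: formula gives 0, G = 0 ✓
Every row agrees, so the formula is equivalent.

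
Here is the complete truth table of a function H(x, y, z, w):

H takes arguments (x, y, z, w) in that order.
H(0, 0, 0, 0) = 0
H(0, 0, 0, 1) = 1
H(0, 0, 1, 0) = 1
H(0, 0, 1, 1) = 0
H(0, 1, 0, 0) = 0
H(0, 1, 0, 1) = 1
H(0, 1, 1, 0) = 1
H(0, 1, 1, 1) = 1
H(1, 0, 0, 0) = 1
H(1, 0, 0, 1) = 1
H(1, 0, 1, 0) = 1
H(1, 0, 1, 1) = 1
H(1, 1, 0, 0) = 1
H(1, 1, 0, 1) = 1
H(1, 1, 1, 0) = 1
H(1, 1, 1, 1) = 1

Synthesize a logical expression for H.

H is 0 on only 3 rows — (0,0,0,0), (0,0,1,1), (0,1,0,0). Writing each as a minterm (¬x·¬y·¬z·¬w, ¬x·¬y·z·w, ¬x·y·¬z·¬w) and OR-ing them characterizes exactly where H=0, so H is the negation of that disjunction.

H(x, y, z, w) = NOT (((((NOT x AND NOT y) AND NOT z) AND NOT w) OR (((NOT x AND NOT y) AND z) AND w)) OR (((NOT x AND y) AND NOT z) AND NOT w))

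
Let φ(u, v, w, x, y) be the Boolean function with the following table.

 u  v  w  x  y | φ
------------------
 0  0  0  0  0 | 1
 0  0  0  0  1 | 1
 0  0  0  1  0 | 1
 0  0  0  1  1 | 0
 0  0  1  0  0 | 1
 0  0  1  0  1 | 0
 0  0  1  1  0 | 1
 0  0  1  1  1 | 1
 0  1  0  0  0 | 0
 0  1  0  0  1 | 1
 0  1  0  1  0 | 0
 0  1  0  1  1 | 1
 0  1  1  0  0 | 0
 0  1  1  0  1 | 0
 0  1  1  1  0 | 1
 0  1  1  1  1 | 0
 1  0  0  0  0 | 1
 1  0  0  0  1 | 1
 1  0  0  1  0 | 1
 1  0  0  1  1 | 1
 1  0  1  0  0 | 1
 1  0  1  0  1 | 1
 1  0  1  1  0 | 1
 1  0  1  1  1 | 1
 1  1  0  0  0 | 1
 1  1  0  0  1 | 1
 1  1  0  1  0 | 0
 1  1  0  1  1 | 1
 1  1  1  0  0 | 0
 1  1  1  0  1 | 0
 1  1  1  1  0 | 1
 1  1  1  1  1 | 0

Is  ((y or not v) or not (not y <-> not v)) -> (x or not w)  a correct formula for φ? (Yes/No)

No

Evaluate ((y or not v) or not (not y <-> not v)) -> (x or not w) on each row and compare to φ:
  u=0, v=0, w=0, x=0, y=0: formula gives 1, φ = 1 ✓
  u=0, v=0, w=0, x=0, y=1: formula gives 1, φ = 1 ✓
  u=0, v=0, w=0, x=1, y=0: formula gives 1, φ = 1 ✓
  u=0, v=0, w=0, x=1, y=1: formula gives 1, but φ = 0 ✗
Row (0,0,0,1,1) is a counterexample, so the formula is not equivalent to φ.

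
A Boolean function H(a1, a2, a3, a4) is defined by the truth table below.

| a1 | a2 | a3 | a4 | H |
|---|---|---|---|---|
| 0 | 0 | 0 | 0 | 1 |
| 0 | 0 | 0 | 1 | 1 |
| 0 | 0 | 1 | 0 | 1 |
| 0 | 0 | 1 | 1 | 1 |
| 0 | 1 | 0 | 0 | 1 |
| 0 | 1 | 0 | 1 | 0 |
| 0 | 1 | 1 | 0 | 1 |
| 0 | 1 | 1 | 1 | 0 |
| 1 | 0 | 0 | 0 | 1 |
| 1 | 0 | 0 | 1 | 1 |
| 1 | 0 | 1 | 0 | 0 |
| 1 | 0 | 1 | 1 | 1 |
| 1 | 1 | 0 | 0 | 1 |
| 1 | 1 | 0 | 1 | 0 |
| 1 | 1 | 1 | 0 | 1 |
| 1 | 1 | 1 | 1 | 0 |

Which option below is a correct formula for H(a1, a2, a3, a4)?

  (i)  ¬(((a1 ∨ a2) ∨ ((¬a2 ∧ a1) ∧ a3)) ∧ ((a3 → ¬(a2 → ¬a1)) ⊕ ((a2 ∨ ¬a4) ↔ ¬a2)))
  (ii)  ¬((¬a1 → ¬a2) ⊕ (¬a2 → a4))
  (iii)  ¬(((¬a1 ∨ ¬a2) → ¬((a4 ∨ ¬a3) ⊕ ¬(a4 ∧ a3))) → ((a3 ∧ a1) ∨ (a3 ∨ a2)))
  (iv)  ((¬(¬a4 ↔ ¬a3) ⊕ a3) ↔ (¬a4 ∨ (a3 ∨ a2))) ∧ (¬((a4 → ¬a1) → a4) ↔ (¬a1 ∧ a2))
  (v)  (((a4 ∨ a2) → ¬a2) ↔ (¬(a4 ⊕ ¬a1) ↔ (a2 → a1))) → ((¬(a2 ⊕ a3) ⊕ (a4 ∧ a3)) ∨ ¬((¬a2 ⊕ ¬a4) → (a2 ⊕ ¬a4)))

v

(i): at (0,1,0,0) it gives 0, but H = 1 — eliminated.
(ii): at (0,0,0,0) it gives 0, but H = 1 — eliminated.
(iii): at (0,0,1,0) it gives 0, but H = 1 — eliminated.
(iv): at (0,0,0,0) it gives 0, but H = 1 — eliminated.
Only (v) survives; checking it on all 16 rows confirms it matches H.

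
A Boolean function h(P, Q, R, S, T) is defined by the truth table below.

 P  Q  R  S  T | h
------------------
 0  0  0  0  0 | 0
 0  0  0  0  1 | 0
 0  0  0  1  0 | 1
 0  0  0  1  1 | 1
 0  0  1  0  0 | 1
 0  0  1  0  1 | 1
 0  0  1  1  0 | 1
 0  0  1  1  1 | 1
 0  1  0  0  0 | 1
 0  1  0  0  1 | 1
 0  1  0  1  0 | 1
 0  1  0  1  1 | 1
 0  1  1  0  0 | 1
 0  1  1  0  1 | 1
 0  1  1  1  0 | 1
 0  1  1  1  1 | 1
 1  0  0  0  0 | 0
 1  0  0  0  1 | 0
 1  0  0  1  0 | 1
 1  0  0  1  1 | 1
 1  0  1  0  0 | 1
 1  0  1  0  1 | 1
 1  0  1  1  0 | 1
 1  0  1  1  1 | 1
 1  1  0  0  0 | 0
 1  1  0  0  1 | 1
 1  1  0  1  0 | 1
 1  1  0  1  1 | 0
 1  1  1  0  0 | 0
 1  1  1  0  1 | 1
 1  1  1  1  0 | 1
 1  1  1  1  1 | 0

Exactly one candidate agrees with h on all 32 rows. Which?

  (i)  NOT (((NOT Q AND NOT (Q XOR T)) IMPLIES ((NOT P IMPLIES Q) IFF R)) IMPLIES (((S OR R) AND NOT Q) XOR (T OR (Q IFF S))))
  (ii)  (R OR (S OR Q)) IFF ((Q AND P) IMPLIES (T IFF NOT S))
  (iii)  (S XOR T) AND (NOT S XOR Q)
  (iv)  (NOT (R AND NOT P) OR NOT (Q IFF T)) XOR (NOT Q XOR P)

ii

(i) fails at (0,0,0,1,0): the formula yields 0, h is 1.
(iii) fails at (0,0,0,0,1): the formula yields 1, h is 0.
(iv) fails at (0,0,0,1,0): the formula yields 0, h is 1.
That leaves (ii). Evaluating it on every row reproduces the table of h exactly.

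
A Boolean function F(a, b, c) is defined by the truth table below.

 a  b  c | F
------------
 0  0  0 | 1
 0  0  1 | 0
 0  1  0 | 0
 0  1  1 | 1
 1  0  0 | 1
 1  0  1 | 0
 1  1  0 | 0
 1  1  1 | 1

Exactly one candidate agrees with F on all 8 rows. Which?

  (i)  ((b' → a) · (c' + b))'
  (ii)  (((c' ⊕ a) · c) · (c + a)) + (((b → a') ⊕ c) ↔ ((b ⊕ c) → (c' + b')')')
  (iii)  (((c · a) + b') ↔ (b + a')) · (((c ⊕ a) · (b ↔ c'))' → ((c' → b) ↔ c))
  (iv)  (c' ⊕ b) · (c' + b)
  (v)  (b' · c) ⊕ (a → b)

iv

(i): at (0,0,1) it gives 1, but F = 0 — eliminated.
(ii): at (0,0,0) it gives 0, but F = 1 — eliminated.
(iii): at (0,0,1) it gives 1, but F = 0 — eliminated.
(v): at (0,1,0) it gives 1, but F = 0 — eliminated.
That leaves (iv). Evaluating it on every row reproduces the table of F exactly.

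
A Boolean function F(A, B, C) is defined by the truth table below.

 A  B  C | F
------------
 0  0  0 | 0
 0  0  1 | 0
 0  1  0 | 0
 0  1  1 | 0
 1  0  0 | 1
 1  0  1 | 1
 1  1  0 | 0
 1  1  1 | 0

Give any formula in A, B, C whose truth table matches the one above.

F(A, B, C) = ((A AND NOT B) AND NOT C) OR ((A AND NOT B) AND C)

F=1 on 2 inputs: (1,0,0), (1,0,1). Reading each as a conjunction of literals (A·¬B·¬C, A·¬B·C) and taking the OR gives the canonical DNF.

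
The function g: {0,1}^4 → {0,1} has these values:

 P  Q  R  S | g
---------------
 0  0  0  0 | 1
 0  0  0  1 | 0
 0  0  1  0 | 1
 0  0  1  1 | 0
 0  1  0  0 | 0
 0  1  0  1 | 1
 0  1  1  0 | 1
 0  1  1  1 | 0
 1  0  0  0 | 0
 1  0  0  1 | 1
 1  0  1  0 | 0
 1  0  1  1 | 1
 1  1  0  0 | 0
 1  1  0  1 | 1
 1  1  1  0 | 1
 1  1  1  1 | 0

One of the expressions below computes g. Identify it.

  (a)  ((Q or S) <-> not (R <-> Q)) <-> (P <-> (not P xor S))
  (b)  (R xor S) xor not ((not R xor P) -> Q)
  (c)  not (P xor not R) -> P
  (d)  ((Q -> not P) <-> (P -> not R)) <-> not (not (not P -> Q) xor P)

(a) disagrees with g on (0,0,0,0) (formula → 0, table → 1); rule it out.
(c) disagrees with g on (0,0,0,1) (formula → 1, table → 0); rule it out.
(d) disagrees with g on (0,0,0,0) (formula → 0, table → 1); rule it out.
(b) is the remaining candidate, and it agrees with g on all 16 inputs.

b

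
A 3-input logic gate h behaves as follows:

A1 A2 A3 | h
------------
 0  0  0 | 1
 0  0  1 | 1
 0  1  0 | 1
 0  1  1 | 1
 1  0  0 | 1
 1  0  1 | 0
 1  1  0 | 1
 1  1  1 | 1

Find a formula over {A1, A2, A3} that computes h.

h(A1, A2, A3) = ((A1 · A2') · A3)'

h is 0 on exactly one input, (1,0,1), whose minterm is A1·¬A2·A3. So h is the negation of that single conjunction.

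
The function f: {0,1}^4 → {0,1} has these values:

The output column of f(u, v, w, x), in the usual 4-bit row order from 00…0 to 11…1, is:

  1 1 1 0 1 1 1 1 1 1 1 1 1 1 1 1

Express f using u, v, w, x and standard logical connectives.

f(u, v, w, x) = not (((not u and not v) and w) and x)

f is 0 on exactly one input, (0,0,1,1), whose minterm is ¬u·¬v·w·x. So f is the negation of that single conjunction.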